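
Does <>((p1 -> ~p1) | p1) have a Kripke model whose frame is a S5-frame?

1. <>((p1 -> ~p1) | p1), u
2. (p1 -> ~p1) | p1, v   [<>-rule on 1: fresh world v, uRv]
3. p1, v   [|-rule on 2 (branches; this branch)]
Accessibility: uRu, uRv, vRu, vRv

Satisfiable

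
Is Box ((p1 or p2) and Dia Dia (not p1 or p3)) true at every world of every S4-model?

Tableau for the negation not Box ((p1 or p2) and Dia Dia (not p1 or p3)):
1. not Box ((p1 or p2) and Dia Dia (not p1 or p3)), 0
2. not ((p1 or p2) and Dia Dia (not p1 or p3)), 1
3. not Dia Dia (not p1 or p3), 1
4. not Dia (not p1 or p3), 1
5. not (not p1 or p3), 1
6. p1, 1
7. not p3, 1
Accessibility: 0R0, 0R1, 1R1
The negation has an open branch (countermodel exists).

No, not valid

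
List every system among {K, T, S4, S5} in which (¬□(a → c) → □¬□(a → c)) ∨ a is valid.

S5-tableau for the negation ¬((¬□(a → c) → □¬□(a → c)) ∨ a):
1. ¬((¬□(a → c) → □¬□(a → c)) ∨ a), 0
2. ¬(¬□(a → c) → □¬□(a → c)), 0
3. ¬a, 0
4. ¬□(a → c), 0
5. ¬□¬□(a → c), 0
6. ¬(a → c), 1
7. a, 1
8. ¬c, 1
9. □(a → c), 2
10. a → c, 0
11. a → c, 1
12. a → c, 2
13. c, 0
14. c, 1
Accessibility: 0R0, 0R1, 0R2, 1R0, 1R1, 1R2, 2R0, 2R1, 2R2
Branch closes: c and ¬c both at 1.
Every branch closes (one shown): valid in S5.
S4-tableau for the negation ¬((¬□(a → c) → □¬□(a → c)) ∨ a):
1. ¬((¬□(a → c) → □¬□(a → c)) ∨ a), 0
2. ¬(¬□(a → c) → □¬□(a → c)), 0
3. ¬a, 0
4. ¬□(a → c), 0
5. ¬□¬□(a → c), 0
6. ¬(a → c), 1
7. a, 1
8. ¬c, 1
9. □(a → c), 2
10. a → c, 2
11. c, 2
Accessibility: 0R0, 0R1, 0R2, 1R1, 2R2
Complete open branch: countermodel on an S4-frame, so not valid in S4, nor in K, T (the same frame is also a K-frame and a T-frame).

S5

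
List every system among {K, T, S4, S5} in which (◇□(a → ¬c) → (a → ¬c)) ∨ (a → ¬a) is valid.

S4-tableau for the negation ¬((◇□(a → ¬c) → (a → ¬c)) ∨ (a → ¬a)):
1. ¬((◇□(a → ¬c) → (a → ¬c)) ∨ (a → ¬a)), 0
2. ¬(◇□(a → ¬c) → (a → ¬c)), 0
3. ¬(a → ¬a), 0
4. ◇□(a → ¬c), 0
5. ¬(a → ¬c), 0
6. a, 0
7. c, 0
8. □(a → ¬c), 1
9. a → ¬c, 1
10. ¬c, 1
Accessibility: 0R0, 0R1, 1R1
Complete open branch: countermodel on an S4-frame, so not valid in S4, nor in K, T (the same frame is also a K-frame and a T-frame).
S5-tableau for the negation ¬((◇□(a → ¬c) → (a → ¬c)) ∨ (a → ¬a)):
1. ¬((◇□(a → ¬c) → (a → ¬c)) ∨ (a → ¬a)), 0
2. ¬(◇□(a → ¬c) → (a → ¬c)), 0
3. ¬(a → ¬a), 0
4. ◇□(a → ¬c), 0
5. ¬(a → ¬c), 0
6. a, 0
7. c, 0
8. □(a → ¬c), 1
9. a → ¬c, 0
10. a → ¬c, 1
11. ¬c, 0
Accessibility: 0R0, 0R1, 1R0, 1R1
Branch closes: c and ¬c both at 0.
Every branch closes (one shown): valid in S5.

S5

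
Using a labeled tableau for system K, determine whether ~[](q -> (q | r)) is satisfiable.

1. ~[](q -> (q | r)), u
2. ~(q -> (q | r)), v
3. q, v
4. ~(q | r), v
5. ~q, v
6. ~r, v
Accessibility: uRv
Branch closes: q and ~q both at v.
All branches of the tableau close; one closing branch shown above.

No, unsatisfiable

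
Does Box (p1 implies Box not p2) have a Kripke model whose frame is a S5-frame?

1. Box (p1 implies Box not p2), u
2. p1 implies Box not p2, u
3. Box not p2, u
4. not p2, u
Accessibility: uRu

Yes, satisfiable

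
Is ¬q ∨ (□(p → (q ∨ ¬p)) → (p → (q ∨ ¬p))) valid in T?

Valid in T

Tableau for the negation ¬(¬q ∨ (□(p → (q ∨ ¬p)) → (p → (q ∨ ¬p)))):
1. ¬(¬q ∨ (□(p → (q ∨ ¬p)) → (p → (q ∨ ¬p)))), w0
2. q, w0
3. ¬(□(p → (q ∨ ¬p)) → (p → (q ∨ ¬p))), w0
4. □(p → (q ∨ ¬p)), w0
5. ¬(p → (q ∨ ¬p)), w0
6. p, w0
7. ¬(q ∨ ¬p), w0
8. ¬q, w0
Accessibility: w0Rw0
Branch closes: q and ¬q both at w0.
Every branch of the negation's tableau closes; the branch above is one of them.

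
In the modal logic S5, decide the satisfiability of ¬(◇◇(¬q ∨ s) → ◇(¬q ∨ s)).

1. ¬(◇◇(¬q ∨ s) → ◇(¬q ∨ s)), 0
2. ◇◇(¬q ∨ s), 0
3. ¬◇(¬q ∨ s), 0
4. ¬(¬q ∨ s), 0
5. q, 0
6. ¬s, 0
7. ◇(¬q ∨ s), 1
8. ¬(¬q ∨ s), 1
9. q, 1
10. ¬s, 1
11. ¬q ∨ s, 2
12. ¬(¬q ∨ s), 2
13. q, 2
14. ¬s, 2
15. s, 2
Accessibility: 0R0, 0R1, 0R2, 1R0, 1R1, 1R2, 2R0, 2R1, 2R2
Branch closes: s and ¬s both at 2.
All branches of the tableau close; one closing branch shown above.

Unsatisfiable (every branch closes)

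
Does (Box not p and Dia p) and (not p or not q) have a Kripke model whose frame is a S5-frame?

1. (Box not p and Dia p) and (not p or not q), w0
2. Box not p and Dia p, w0
3. not p or not q, w0
4. Box not p, w0
5. Dia p, w0
6. not p, w0
7. not q, w0
8. p, w1
9. not p, w1
Accessibility: w0Rw0, w0Rw1, w1Rw0, w1Rw1
Branch closes: p and not p both at w1.
Every branch closes; the branch above is one of them.

No, unsatisfiable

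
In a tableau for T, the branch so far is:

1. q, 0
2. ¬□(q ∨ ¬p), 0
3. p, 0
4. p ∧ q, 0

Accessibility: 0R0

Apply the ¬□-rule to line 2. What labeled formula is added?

a fresh world 1 with 0R1, and ¬(q ∨ ¬p) at 1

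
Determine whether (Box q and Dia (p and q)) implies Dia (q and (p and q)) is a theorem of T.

Tableau for the negation not ((Box q and Dia (p and q)) implies Dia (q and (p and q))):
1. not ((Box q and Dia (p and q)) implies Dia (q and (p and q))), u
2. Box q and Dia (p and q), u
3. not Dia (q and (p and q)), u
4. Box q, u
5. Dia (p and q), u
6. not (q and (p and q)), u
7. q, u
8. not (p and q), u
9. not p, u
10. p and q, v
11. p, v
12. q, v
13. not (q and (p and q)), v
14. not (p and q), v
15. not q, v
Accessibility: uRu, uRv, vRv
Branch closes: q and not q both at v.
Every branch of the negation's tableau closes; the branch above is one of them.

Valid in T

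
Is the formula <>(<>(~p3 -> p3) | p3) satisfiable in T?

Satisfiable (open branch found)

1. <>(<>(~p3 -> p3) | p3), 0
2. <>(~p3 -> p3) | p3, 1
3. p3, 1
Accessibility: 0R0, 0R1, 1R1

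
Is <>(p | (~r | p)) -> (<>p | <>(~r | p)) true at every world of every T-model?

Tableau for the negation ~(<>(p | (~r | p)) -> (<>p | <>(~r | p))):
1. ~(<>(p | (~r | p)) -> (<>p | <>(~r | p))), 0
2. <>(p | (~r | p)), 0
3. ~(<>p | <>(~r | p)), 0
4. ~<>p, 0
5. ~<>(~r | p), 0
6. ~p, 0
7. ~(~r | p), 0
8. r, 0
9. p | (~r | p), 1
10. ~p, 1
11. ~(~r | p), 1
12. r, 1
13. ~r | p, 1
14. p, 1
Accessibility: 0R0, 0R1, 1R1
Branch closes: p and ~p both at 1.
Every branch of the negation's tableau closes; the branch above is one of them.

Valid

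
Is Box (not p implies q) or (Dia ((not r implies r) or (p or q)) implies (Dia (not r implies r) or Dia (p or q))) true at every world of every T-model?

Yes, valid

Tableau for the negation not (Box (not p implies q) or (Dia ((not r implies r) or (p or q)) implies (Dia (not r implies r) or Dia (p or q)))):
1. not (Box (not p implies q) or (Dia ((not r implies r) or (p or q)) implies (Dia (not r implies r) or Dia (p or q)))), 0
2. not Box (not p implies q), 0   [neg-or-rule on 1]
3. not (Dia ((not r implies r) or (p or q)) implies (Dia (not r implies r) or Dia (p or q))), 0   [neg-or-rule on 1]
4. Dia ((not r implies r) or (p or q)), 0   [neg-implies-rule on 3]
5. not (Dia (not r implies r) or Dia (p or q)), 0   [neg-implies-rule on 3]
6. not Dia (not r implies r), 0   [neg-or-rule on 5]
7. not Dia (p or q), 0   [neg-or-rule on 5]
8. not (not r implies r), 0   [neg-Dia-rule on 6 via 0R0]
9. not r, 0   [neg-implies-rule on 8]
10. not (p or q), 0   [neg-Dia-rule on 7 via 0R0]
11. not p, 0   [neg-or-rule on 10]
12. not q, 0   [neg-or-rule on 10]
13. not (not p implies q), 1   [neg-Box-rule on 2: fresh world 1, 0R1]
14. not p, 1   [neg-implies-rule on 13]
15. not q, 1   [neg-implies-rule on 13]
16. not (not r implies r), 1   [neg-Dia-rule on 6 via 0R1]
17. not r, 1   [neg-implies-rule on 16]
18. not (p or q), 1   [neg-Dia-rule on 7 via 0R1]
19. (not r implies r) or (p or q), 2   [Dia-rule on 4: fresh world 2, 0R2]
20. not (not r implies r), 2   [neg-Dia-rule on 6 via 0R2]
21. not r, 2   [neg-implies-rule on 20]
22. not (p or q), 2   [neg-Dia-rule on 7 via 0R2]
23. not p, 2   [neg-or-rule on 22]
24. not q, 2   [neg-or-rule on 22]
25. p or q, 2   [or-rule on 19 (branches; this branch)]
26. q, 2   [or-rule on 25 (branches; this branch)]
Accessibility: 0R0, 0R1, 0R2, 1R1, 2R2
Branch closes: q and not q both at 2.
Every branch of the negation's tableau closes; the branch above is one of them.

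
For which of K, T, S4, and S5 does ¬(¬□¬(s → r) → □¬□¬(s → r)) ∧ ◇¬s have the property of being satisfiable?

S4-tableau for the formula:
1. ¬(¬□¬(s → r) → □¬□¬(s → r)) ∧ ◇¬s, u
2. ¬(¬□¬(s → r) → □¬□¬(s → r)), u   [∧-rule on 1]
3. ◇¬s, u   [∧-rule on 1]
4. ¬□¬(s → r), u   [¬→-rule on 2]
5. ¬□¬□¬(s → r), u   [¬→-rule on 2]
6. ¬s, v   [◇-rule on 3: fresh world v, uRv]
7. s → r, w   [¬□-rule on 4: fresh world w, uRw]
8. r, w   [→-rule on 7 (branches; this branch)]
9. □¬(s → r), x   [¬□-rule on 5: fresh world x, uRx]
10. ¬(s → r), x   [□-rule on 9 via xRx]
11. s, x   [¬→-rule on 10]
12. ¬r, x   [¬→-rule on 10]
Accessibility: uRu, uRv, uRw, uRx, vRv, wRw, xRx
Complete open branch: satisfiable in S4, hence also in K, T (this S4-model is also a K-model and a T-model).
S5-tableau for the formula:
1. ¬(¬□¬(s → r) → □¬□¬(s → r)) ∧ ◇¬s, u
2. ¬(¬□¬(s → r) → □¬□¬(s → r)), u   [∧-rule on 1]
3. ◇¬s, u   [∧-rule on 1]
4. ¬□¬(s → r), u   [¬→-rule on 2]
5. ¬□¬□¬(s → r), u   [¬→-rule on 2]
6. ¬s, v   [◇-rule on 3: fresh world v, uRv]
7. s → r, w   [¬□-rule on 4: fresh world w, uRw]
8. r, w   [→-rule on 7 (branches; this branch)]
9. □¬(s → r), x   [¬□-rule on 5: fresh world x, uRx]
10. ¬(s → r), u   [□-rule on 9 via xRu]
11. s, u   [¬→-rule on 10]
12. ¬r, u   [¬→-rule on 10]
13. ¬(s → r), v   [□-rule on 9 via xRv]
14. s, v   [¬→-rule on 13]
15. ¬r, v   [¬→-rule on 13]
Accessibility: uRu, uRv, uRw, uRx, vRu, vRv, vRw, vRx, wRu, wRv, wRw, wRx, xRu, xRv, xRw, xRx
Branch closes: s and ¬s both at v.
Every branch closes (one shown): unsatisfiable in S5.

K, T, S4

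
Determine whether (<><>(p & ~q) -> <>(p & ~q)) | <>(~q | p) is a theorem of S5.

Tableau for the negation ~((<><>(p & ~q) -> <>(p & ~q)) | <>(~q | p)):
1. ~((<><>(p & ~q) -> <>(p & ~q)) | <>(~q | p)), w0
2. ~(<><>(p & ~q) -> <>(p & ~q)), w0   [~|-rule on 1]
3. ~<>(~q | p), w0   [~|-rule on 1]
4. <><>(p & ~q), w0   [~->-rule on 2]
5. ~<>(p & ~q), w0   [~->-rule on 2]
6. ~(~q | p), w0   [~<>-rule on 3 via w0Rw0]
7. q, w0   [~|-rule on 6]
8. ~p, w0   [~|-rule on 6]
9. ~(p & ~q), w0   [~<>-rule on 5 via w0Rw0]
10. <>(p & ~q), w1   [<>-rule on 4: fresh world w1, w0Rw1]
11. ~(~q | p), w1   [~<>-rule on 3 via w0Rw1]
12. q, w1   [~|-rule on 11]
13. ~p, w1   [~|-rule on 11]
14. ~(p & ~q), w1   [~<>-rule on 5 via w0Rw1]
15. p & ~q, w2   [<>-rule on 10: fresh world w2, w1Rw2]
16. p, w2   [&-rule on 15]
17. ~q, w2   [&-rule on 15]
18. ~(~q | p), w2   [~<>-rule on 3 via w0Rw2]
19. q, w2   [~|-rule on 18]
20. ~p, w2   [~|-rule on 18]
Accessibility: w0Rw0, w0Rw1, w0Rw2, w1Rw0, w1Rw1, w1Rw2, w2Rw0, w2Rw1, w2Rw2
Branch closes: q and ~q both at w2.
Every branch of the negation's tableau closes; the branch above is one of them.

Valid in S5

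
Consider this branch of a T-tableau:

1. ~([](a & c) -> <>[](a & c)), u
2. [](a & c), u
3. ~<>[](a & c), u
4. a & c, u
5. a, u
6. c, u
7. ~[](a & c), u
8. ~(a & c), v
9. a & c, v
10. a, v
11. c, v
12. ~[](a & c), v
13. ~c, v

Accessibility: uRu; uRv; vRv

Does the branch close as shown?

Both c and ~c appear at v.

Closed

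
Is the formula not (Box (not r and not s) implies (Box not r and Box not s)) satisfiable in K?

1. not (Box (not r and not s) implies (Box not r and Box not s)), 0
2. Box (not r and not s), 0
3. not (Box not r and Box not s), 0
4. not Box not s, 0
5. s, 1
6. not r and not s, 1
7. not r, 1
8. not s, 1
Accessibility: 0R1
Branch closes: s and not s both at 1.
Every branch closes; the branch above is one of them.

Unsatisfiable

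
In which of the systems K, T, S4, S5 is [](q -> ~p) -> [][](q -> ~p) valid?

S4, S5

T-tableau for the negation ~([](q -> ~p) -> [][](q -> ~p)):
1. ~([](q -> ~p) -> [][](q -> ~p)), u
2. [](q -> ~p), u
3. ~[][](q -> ~p), u
4. q -> ~p, u
5. ~p, u
6. ~[](q -> ~p), v
7. q -> ~p, v
8. ~p, v
9. ~(q -> ~p), w
10. q, w
11. p, w
Accessibility: uRu, uRv, vRv, vRw, wRw
Complete open branch: countermodel on a T-frame, so not valid in T, nor in K (the same frame is also a K-frame).
S4-tableau for the negation ~([](q -> ~p) -> [][](q -> ~p)):
1. ~([](q -> ~p) -> [][](q -> ~p)), u
2. [](q -> ~p), u
3. ~[][](q -> ~p), u
4. q -> ~p, u
5. ~p, u
6. ~[](q -> ~p), v
7. q -> ~p, v
8. ~p, v
9. ~(q -> ~p), w
10. q, w
11. p, w
12. q -> ~p, w
13. ~p, w
Accessibility: uRu, uRv, uRw, vRv, vRw, wRw
Branch closes: p and ~p both at w.
Every branch closes (one shown): valid in S4, hence also in S5 (every theorem of S4 is a theorem of S5).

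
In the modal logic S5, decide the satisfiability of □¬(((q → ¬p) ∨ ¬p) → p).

Satisfiable

1. □¬(((q → ¬p) ∨ ¬p) → p), 0
2. ¬(((q → ¬p) ∨ ¬p) → p), 0
3. (q → ¬p) ∨ ¬p, 0
4. ¬p, 0
Accessibility: 0R0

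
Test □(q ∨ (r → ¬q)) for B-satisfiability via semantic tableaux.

1. □(q ∨ (r → ¬q)), w0
2. q ∨ (r → ¬q), w0
3. r → ¬q, w0
4. ¬q, w0
Accessibility: w0Rw0

Satisfiable (open branch found)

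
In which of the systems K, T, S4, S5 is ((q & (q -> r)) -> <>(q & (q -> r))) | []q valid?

T-tableau for the negation ~(((q & (q -> r)) -> <>(q & (q -> r))) | []q):
1. ~(((q & (q -> r)) -> <>(q & (q -> r))) | []q), w0
2. ~((q & (q -> r)) -> <>(q & (q -> r))), w0
3. ~[]q, w0
4. q & (q -> r), w0
5. ~<>(q & (q -> r)), w0
6. q, w0
7. q -> r, w0
8. ~(q & (q -> r)), w0
9. r, w0
10. ~(q -> r), w0
11. ~r, w0
Accessibility: w0Rw0
Branch closes: r and ~r both at w0.
Every branch closes (one shown): valid in T, hence also in S4, S5 (every theorem of T is a theorem of S4 and S5).
K-tableau for the negation ~(((q & (q -> r)) -> <>(q & (q -> r))) | []q):
1. ~(((q & (q -> r)) -> <>(q & (q -> r))) | []q), w0
2. ~((q & (q -> r)) -> <>(q & (q -> r))), w0
3. ~[]q, w0
4. q & (q -> r), w0
5. ~<>(q & (q -> r)), w0
6. q, w0
7. q -> r, w0
8. r, w0
9. ~q, w1
10. ~(q & (q -> r)), w1
Accessibility: w0Rw1
Complete open branch: countermodel on a K-frame, so not valid in K.

T, S4, S5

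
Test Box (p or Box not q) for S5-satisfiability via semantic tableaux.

Yes, satisfiable

1. Box (p or Box not q), w0
2. p or Box not q, w0
3. Box not q, w0
4. not q, w0
Accessibility: w0Rw0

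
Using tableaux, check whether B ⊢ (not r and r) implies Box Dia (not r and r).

Tableau for the negation not ((not r and r) implies Box Dia (not r and r)):
1. not ((not r and r) implies Box Dia (not r and r)), 0
2. not r and r, 0
3. not Box Dia (not r and r), 0
4. not r, 0
5. r, 0
Accessibility: 0R0
Branch closes: r and not r both at 0.
All branches of the negation close; one closing branch shown above.

Yes, valid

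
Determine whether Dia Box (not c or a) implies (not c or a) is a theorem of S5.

Tableau for the negation not (Dia Box (not c or a) implies (not c or a)):
1. not (Dia Box (not c or a) implies (not c or a)), w0
2. Dia Box (not c or a), w0
3. not (not c or a), w0
4. c, w0
5. not a, w0
6. Box (not c or a), w1
7. not c or a, w0
8. not c or a, w1
9. a, w0
Accessibility: w0Rw0, w0Rw1, w1Rw0, w1Rw1
Branch closes: a and not a both at w0.
Every branch of the negation's tableau closes; the branch above is one of them.

Valid in S5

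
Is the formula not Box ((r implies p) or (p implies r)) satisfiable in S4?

1. not Box ((r implies p) or (p implies r)), w0
2. not ((r implies p) or (p implies r)), w1   [neg-Box-rule on 1: fresh world w1, w0Rw1]
3. not (r implies p), w1   [neg-or-rule on 2]
4. not (p implies r), w1   [neg-or-rule on 2]
5. r, w1   [neg-implies-rule on 3]
6. not p, w1   [neg-implies-rule on 3]
7. p, w1   [neg-implies-rule on 4]
8. not r, w1   [neg-implies-rule on 4]
Accessibility: w0Rw0, w0Rw1, w1Rw1
Branch closes: p and not p both at w1.
(One branch shown.) All branches close.

Unsatisfiable (every branch closes)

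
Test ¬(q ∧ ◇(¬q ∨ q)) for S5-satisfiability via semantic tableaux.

Satisfiable

1. ¬(q ∧ ◇(¬q ∨ q)), u
2. ¬q, u   [¬∧-rule on 1 (branches; this branch)]
Accessibility: uRu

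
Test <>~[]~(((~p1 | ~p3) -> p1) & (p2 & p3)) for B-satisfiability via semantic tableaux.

1. <>~[]~(((~p1 | ~p3) -> p1) & (p2 & p3)), 0
2. ~[]~(((~p1 | ~p3) -> p1) & (p2 & p3)), 1
3. ((~p1 | ~p3) -> p1) & (p2 & p3), 2
4. (~p1 | ~p3) -> p1, 2
5. p2 & p3, 2
6. p2, 2
7. p3, 2
8. p1, 2
Accessibility: 0R0, 0R1, 1R0, 1R1, 1R2, 2R1, 2R2

Satisfiable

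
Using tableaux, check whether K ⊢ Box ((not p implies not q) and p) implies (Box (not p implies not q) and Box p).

Tableau for the negation not (Box ((not p implies not q) and p) implies (Box (not p implies not q) and Box p)):
1. not (Box ((not p implies not q) and p) implies (Box (not p implies not q) and Box p)), w0
2. Box ((not p implies not q) and p), w0   [neg-implies-rule on 1]
3. not (Box (not p implies not q) and Box p), w0   [neg-implies-rule on 1]
4. not Box (not p implies not q), w0   [neg-and-rule on 3 (branches; this branch)]
5. not (not p implies not q), w1   [neg-Box-rule on 4: fresh world w1, w0Rw1]
6. not p, w1   [neg-implies-rule on 5]
7. q, w1   [neg-implies-rule on 5]
8. (not p implies not q) and p, w1   [Box-rule on 2 via w0Rw1]
9. not p implies not q, w1   [and-rule on 8]
10. p, w1   [and-rule on 8]
Accessibility: w0Rw1
Branch closes: p and not p both at w1.
Every branch of the negation's tableau closes; the branch above is one of them.

Valid in K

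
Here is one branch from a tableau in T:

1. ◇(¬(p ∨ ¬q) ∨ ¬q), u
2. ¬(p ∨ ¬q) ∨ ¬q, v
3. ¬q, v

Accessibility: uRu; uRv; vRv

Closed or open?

No world carries both an atom and its negation.

No, open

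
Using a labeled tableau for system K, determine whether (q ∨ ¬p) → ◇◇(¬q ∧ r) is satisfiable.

1. (q ∨ ¬p) → ◇◇(¬q ∧ r), 0
2. ◇◇(¬q ∧ r), 0
3. ◇(¬q ∧ r), 1
4. ¬q ∧ r, 2
5. ¬q, 2
6. r, 2
Accessibility: 0R1, 1R2

Satisfiable (open branch found)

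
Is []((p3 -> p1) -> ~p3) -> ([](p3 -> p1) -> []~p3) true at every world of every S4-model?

Tableau for the negation ~([]((p3 -> p1) -> ~p3) -> ([](p3 -> p1) -> []~p3)):
1. ~([]((p3 -> p1) -> ~p3) -> ([](p3 -> p1) -> []~p3)), u
2. []((p3 -> p1) -> ~p3), u
3. ~([](p3 -> p1) -> []~p3), u
4. [](p3 -> p1), u
5. ~[]~p3, u
6. (p3 -> p1) -> ~p3, u
7. p3 -> p1, u
8. ~p3, u
9. p1, u
10. p3, v
11. (p3 -> p1) -> ~p3, v
12. p3 -> p1, v
13. ~(p3 -> p1), v
14. ~p1, v
15. p1, v
Accessibility: uRu, uRv, vRv
Branch closes: p1 and ~p1 both at v.
All branches of the negation close; one closing branch shown above.

Valid in S4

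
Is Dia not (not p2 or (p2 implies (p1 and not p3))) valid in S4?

Tableau for the negation not Dia not (not p2 or (p2 implies (p1 and not p3))):
1. not Dia not (not p2 or (p2 implies (p1 and not p3))), w0
2. not p2 or (p2 implies (p1 and not p3)), w0
3. p2 implies (p1 and not p3), w0
4. p1 and not p3, w0
5. p1, w0
6. not p3, w0
Accessibility: w0Rw0
The negation has an open branch (countermodel exists).

No, not valid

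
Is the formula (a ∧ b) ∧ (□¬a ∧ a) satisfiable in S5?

No, unsatisfiable

1. (a ∧ b) ∧ (□¬a ∧ a), u
2. a ∧ b, u
3. □¬a ∧ a, u
4. a, u
5. b, u
6. □¬a, u
7. ¬a, u
Accessibility: uRu
Branch closes: a and ¬a both at u.
All branches of the tableau close; one closing branch shown above.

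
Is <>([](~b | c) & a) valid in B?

Tableau for the negation ~<>([](~b | c) & a):
1. ~<>([](~b | c) & a), w0
2. ~([](~b | c) & a), w0   [~<>-rule on 1 via w0Rw0]
3. ~a, w0   [~&-rule on 2 (branches; this branch)]
Accessibility: w0Rw0
The negation has an open branch (countermodel exists).

No, not valid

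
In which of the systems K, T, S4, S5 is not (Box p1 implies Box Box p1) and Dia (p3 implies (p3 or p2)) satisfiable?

K, T

S4-tableau for the formula:
1. not (Box p1 implies Box Box p1) and Dia (p3 implies (p3 or p2)), 0
2. not (Box p1 implies Box Box p1), 0   [and-rule on 1]
3. Dia (p3 implies (p3 or p2)), 0   [and-rule on 1]
4. Box p1, 0   [neg-implies-rule on 2]
5. not Box Box p1, 0   [neg-implies-rule on 2]
6. p1, 0   [Box-rule on 4 via 0R0]
7. p3 implies (p3 or p2), 1   [Dia-rule on 3: fresh world 1, 0R1]
8. p1, 1   [Box-rule on 4 via 0R1]
9. p3 or p2, 1   [implies-rule on 7 (branches; this branch)]
10. p2, 1   [or-rule on 9 (branches; this branch)]
11. not Box p1, 2   [neg-Box-rule on 5: fresh world 2, 0R2]
12. p1, 2   [Box-rule on 4 via 0R2]
13. not p1, 3   [neg-Box-rule on 11: fresh world 3, 2R3]
14. p1, 3   [Box-rule on 4 via 0R3]
Accessibility: 0R0, 0R1, 0R2, 0R3, 1R1, 2R2, 2R3, 3R3
Branch closes: p1 and not p1 both at 3.
Every branch closes (one shown): unsatisfiable in S4, hence also in S5 (every S5-frame is an S4-frame).
T-tableau for the formula:
1. not (Box p1 implies Box Box p1) and Dia (p3 implies (p3 or p2)), 0
2. not (Box p1 implies Box Box p1), 0   [and-rule on 1]
3. Dia (p3 implies (p3 or p2)), 0   [and-rule on 1]
4. Box p1, 0   [neg-implies-rule on 2]
5. not Box Box p1, 0   [neg-implies-rule on 2]
6. p1, 0   [Box-rule on 4 via 0R0]
7. p3 implies (p3 or p2), 1   [Dia-rule on 3: fresh world 1, 0R1]
8. p1, 1   [Box-rule on 4 via 0R1]
9. p3 or p2, 1   [implies-rule on 7 (branches; this branch)]
10. p2, 1   [or-rule on 9 (branches; this branch)]
11. not Box p1, 2   [neg-Box-rule on 5: fresh world 2, 0R2]
12. p1, 2   [Box-rule on 4 via 0R2]
13. not p1, 3   [neg-Box-rule on 11: fresh world 3, 2R3]
Accessibility: 0R0, 0R1, 0R2, 1R1, 2R2, 2R3, 3R3
Complete open branch: satisfiable in T, hence also in K (this T-model is also a K-model).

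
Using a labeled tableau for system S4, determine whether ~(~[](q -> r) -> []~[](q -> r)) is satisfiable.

Satisfiable

1. ~(~[](q -> r) -> []~[](q -> r)), 0
2. ~[](q -> r), 0   [~->-rule on 1]
3. ~[]~[](q -> r), 0   [~->-rule on 1]
4. ~(q -> r), 1   [~[]-rule on 2: fresh world 1, 0R1]
5. q, 1   [~->-rule on 4]
6. ~r, 1   [~->-rule on 4]
7. [](q -> r), 2   [~[]-rule on 3: fresh world 2, 0R2]
8. q -> r, 2   [[]-rule on 7 via 2R2]
9. r, 2   [->-rule on 8 (branches; this branch)]
Accessibility: 0R0, 0R1, 0R2, 1R1, 2R2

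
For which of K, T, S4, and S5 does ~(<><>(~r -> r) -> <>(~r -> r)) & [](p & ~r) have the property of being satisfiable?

K, T

T-tableau for the formula:
1. ~(<><>(~r -> r) -> <>(~r -> r)) & [](p & ~r), u
2. ~(<><>(~r -> r) -> <>(~r -> r)), u
3. [](p & ~r), u
4. <><>(~r -> r), u
5. ~<>(~r -> r), u
6. p & ~r, u
7. p, u
8. ~r, u
9. ~(~r -> r), u
10. <>(~r -> r), v
11. p & ~r, v
12. p, v
13. ~r, v
14. ~(~r -> r), v
15. ~r -> r, w
16. r, w
Accessibility: uRu, uRv, vRv, vRw, wRw
Complete open branch: satisfiable in T, hence also in K (this T-model is also a K-model).
S4-tableau for the formula:
1. ~(<><>(~r -> r) -> <>(~r -> r)) & [](p & ~r), u
2. ~(<><>(~r -> r) -> <>(~r -> r)), u
3. [](p & ~r), u
4. <><>(~r -> r), u
5. ~<>(~r -> r), u
6. p & ~r, u
7. p, u
8. ~r, u
9. ~(~r -> r), u
10. <>(~r -> r), v
11. p & ~r, v
12. p, v
13. ~r, v
14. ~(~r -> r), v
15. ~r -> r, w
16. p & ~r, w
17. p, w
18. ~r, w
19. ~(~r -> r), w
20. r, w
Accessibility: uRu, uRv, uRw, vRv, vRw, wRw
Branch closes: r and ~r both at w.
Every branch closes (one shown): unsatisfiable in S4, hence also in S5 (every S5-frame is an S4-frame).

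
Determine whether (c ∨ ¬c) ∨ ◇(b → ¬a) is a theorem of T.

Tableau for the negation ¬((c ∨ ¬c) ∨ ◇(b → ¬a)):
1. ¬((c ∨ ¬c) ∨ ◇(b → ¬a)), u
2. ¬(c ∨ ¬c), u   [¬∨-rule on 1]
3. ¬◇(b → ¬a), u   [¬∨-rule on 1]
4. ¬c, u   [¬∨-rule on 2]
5. c, u   [¬∨-rule on 2]
Accessibility: uRu
Branch closes: c and ¬c both at u.
Every branch of the negation's tableau closes; the branch above is one of them.

Valid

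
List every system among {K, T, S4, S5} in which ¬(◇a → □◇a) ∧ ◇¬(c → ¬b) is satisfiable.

S5-tableau for the formula:
1. ¬(◇a → □◇a) ∧ ◇¬(c → ¬b), u
2. ¬(◇a → □◇a), u
3. ◇¬(c → ¬b), u
4. ◇a, u
5. ¬□◇a, u
6. ¬(c → ¬b), v
7. c, v
8. b, v
9. a, w
10. ¬◇a, x
11. ¬a, u
12. ¬a, v
13. ¬a, w
Accessibility: uRu, uRv, uRw, uRx, vRu, vRv, vRw, vRx, wRu, wRv, wRw, wRx, xRu, xRv, xRw, xRx
Branch closes: a and ¬a both at w.
Every branch closes (one shown): unsatisfiable in S5.
S4-tableau for the formula:
1. ¬(◇a → □◇a) ∧ ◇¬(c → ¬b), u
2. ¬(◇a → □◇a), u
3. ◇¬(c → ¬b), u
4. ◇a, u
5. ¬□◇a, u
6. ¬(c → ¬b), v
7. c, v
8. b, v
9. a, w
10. ¬◇a, x
11. ¬a, x
Accessibility: uRu, uRv, uRw, uRx, vRv, wRw, xRx
Complete open branch: satisfiable in S4, hence also in K, T (this S4-model is also a K-model and a T-model).

K, T, S4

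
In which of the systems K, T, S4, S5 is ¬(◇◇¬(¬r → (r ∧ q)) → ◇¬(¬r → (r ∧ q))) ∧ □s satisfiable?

S4-tableau for the formula:
1. ¬(◇◇¬(¬r → (r ∧ q)) → ◇¬(¬r → (r ∧ q))) ∧ □s, 0
2. ¬(◇◇¬(¬r → (r ∧ q)) → ◇¬(¬r → (r ∧ q))), 0
3. □s, 0
4. ◇◇¬(¬r → (r ∧ q)), 0
5. ¬◇¬(¬r → (r ∧ q)), 0
6. s, 0
7. ¬r → (r ∧ q), 0
8. r ∧ q, 0
9. r, 0
10. q, 0
11. ◇¬(¬r → (r ∧ q)), 1
12. s, 1
13. ¬r → (r ∧ q), 1
14. r ∧ q, 1
15. r, 1
16. q, 1
17. ¬(¬r → (r ∧ q)), 2
18. ¬r, 2
19. ¬(r ∧ q), 2
20. s, 2
21. ¬r → (r ∧ q), 2
22. ¬q, 2
23. r ∧ q, 2
24. r, 2
25. q, 2
Accessibility: 0R0, 0R1, 0R2, 1R1, 1R2, 2R2
Branch closes: r and ¬r both at 2.
Every branch closes (one shown): unsatisfiable in S4, hence also in S5 (every S5-frame is an S4-frame).
T-tableau for the formula:
1. ¬(◇◇¬(¬r → (r ∧ q)) → ◇¬(¬r → (r ∧ q))) ∧ □s, 0
2. ¬(◇◇¬(¬r → (r ∧ q)) → ◇¬(¬r → (r ∧ q))), 0
3. □s, 0
4. ◇◇¬(¬r → (r ∧ q)), 0
5. ¬◇¬(¬r → (r ∧ q)), 0
6. s, 0
7. ¬r → (r ∧ q), 0
8. r ∧ q, 0
9. r, 0
10. q, 0
11. ◇¬(¬r → (r ∧ q)), 1
12. s, 1
13. ¬r → (r ∧ q), 1
14. r ∧ q, 1
15. r, 1
16. q, 1
17. ¬(¬r → (r ∧ q)), 2
18. ¬r, 2
19. ¬(r ∧ q), 2
20. ¬q, 2
Accessibility: 0R0, 0R1, 1R1, 1R2, 2R2
Complete open branch: satisfiable in T, hence also in K (this T-model is also a K-model).

K, T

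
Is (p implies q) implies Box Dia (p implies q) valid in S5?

Tableau for the negation not ((p implies q) implies Box Dia (p implies q)):
1. not ((p implies q) implies Box Dia (p implies q)), u
2. p implies q, u
3. not Box Dia (p implies q), u
4. q, u
5. not Dia (p implies q), v
6. not (p implies q), u
7. p, u
8. not q, u
Accessibility: uRu, uRv, vRu, vRv
Branch closes: q and not q both at u.
Every branch of the negation's tableau closes; the branch above is one of them.

Yes, valid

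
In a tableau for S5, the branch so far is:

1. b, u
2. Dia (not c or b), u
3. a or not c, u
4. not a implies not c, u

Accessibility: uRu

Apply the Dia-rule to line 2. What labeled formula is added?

a fresh world v with uRv, and not c or b at v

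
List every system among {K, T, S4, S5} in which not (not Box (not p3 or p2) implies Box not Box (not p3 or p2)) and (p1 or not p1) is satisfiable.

S4-tableau for the formula:
1. not (not Box (not p3 or p2) implies Box not Box (not p3 or p2)) and (p1 or not p1), 0
2. not (not Box (not p3 or p2) implies Box not Box (not p3 or p2)), 0   [and-rule on 1]
3. p1 or not p1, 0   [and-rule on 1]
4. not Box (not p3 or p2), 0   [neg-implies-rule on 2]
5. not Box not Box (not p3 or p2), 0   [neg-implies-rule on 2]
6. not p1, 0   [or-rule on 3 (branches; this branch)]
7. not (not p3 or p2), 1   [neg-Box-rule on 4: fresh world 1, 0R1]
8. p3, 1   [neg-or-rule on 7]
9. not p2, 1   [neg-or-rule on 7]
10. Box (not p3 or p2), 2   [neg-Box-rule on 5: fresh world 2, 0R2]
11. not p3 or p2, 2   [Box-rule on 10 via 2R2]
12. p2, 2   [or-rule on 11 (branches; this branch)]
Accessibility: 0R0, 0R1, 0R2, 1R1, 2R2
Complete open branch: satisfiable in S4, hence also in K, T (this S4-model is also a K-model and a T-model).
S5-tableau for the formula:
1. not (not Box (not p3 or p2) implies Box not Box (not p3 or p2)) and (p1 or not p1), 0
2. not (not Box (not p3 or p2) implies Box not Box (not p3 or p2)), 0   [and-rule on 1]
3. p1 or not p1, 0   [and-rule on 1]
4. not Box (not p3 or p2), 0   [neg-implies-rule on 2]
5. not Box not Box (not p3 or p2), 0   [neg-implies-rule on 2]
6. not p1, 0   [or-rule on 3 (branches; this branch)]
7. not (not p3 or p2), 1   [neg-Box-rule on 4: fresh world 1, 0R1]
8. p3, 1   [neg-or-rule on 7]
9. not p2, 1   [neg-or-rule on 7]
10. Box (not p3 or p2), 2   [neg-Box-rule on 5: fresh world 2, 0R2]
11. not p3 or p2, 0   [Box-rule on 10 via 2R0]
12. not p3 or p2, 1   [Box-rule on 10 via 2R1]
13. not p3 or p2, 2   [Box-rule on 10 via 2R2]
14. p2, 0   [or-rule on 11 (branches; this branch)]
15. p2, 1   [or-rule on 12 (branches; this branch)]
Accessibility: 0R0, 0R1, 0R2, 1R0, 1R1, 1R2, 2R0, 2R1, 2R2
Branch closes: p2 and not p2 both at 1.
Every branch closes (one shown): unsatisfiable in S5.

K, T, S4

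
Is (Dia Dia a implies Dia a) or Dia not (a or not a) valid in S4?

Yes, valid

Tableau for the negation not ((Dia Dia a implies Dia a) or Dia not (a or not a)):
1. not ((Dia Dia a implies Dia a) or Dia not (a or not a)), u
2. not (Dia Dia a implies Dia a), u
3. not Dia not (a or not a), u
4. Dia Dia a, u
5. not Dia a, u
6. a or not a, u
7. not a, u
8. Dia a, v
9. a or not a, v
10. not a, v
11. a, w
12. a or not a, w
13. not a, w
Accessibility: uRu, uRv, uRw, vRv, vRw, wRw
Branch closes: a and not a both at w.
All branches of the negation close; one closing branch shown above.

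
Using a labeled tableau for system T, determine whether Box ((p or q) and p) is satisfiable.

1. Box ((p or q) and p), 0
2. (p or q) and p, 0
3. p or q, 0
4. p, 0
5. q, 0
Accessibility: 0R0

Satisfiable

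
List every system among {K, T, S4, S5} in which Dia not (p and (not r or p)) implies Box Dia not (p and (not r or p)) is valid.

S5

S4-tableau for the negation not (Dia not (p and (not r or p)) implies Box Dia not (p and (not r or p))):
1. not (Dia not (p and (not r or p)) implies Box Dia not (p and (not r or p))), 0
2. Dia not (p and (not r or p)), 0   [neg-implies-rule on 1]
3. not Box Dia not (p and (not r or p)), 0   [neg-implies-rule on 1]
4. not (p and (not r or p)), 1   [Dia-rule on 2: fresh world 1, 0R1]
5. not (not r or p), 1   [neg-and-rule on 4 (branches; this branch)]
6. r, 1   [neg-or-rule on 5]
7. not p, 1   [neg-or-rule on 5]
8. not Dia not (p and (not r or p)), 2   [neg-Box-rule on 3: fresh world 2, 0R2]
9. p and (not r or p), 2   [neg-Dia-rule on 8 via 2R2]
10. p, 2   [and-rule on 9]
11. not r or p, 2   [and-rule on 9]
Accessibility: 0R0, 0R1, 0R2, 1R1, 2R2
Complete open branch: countermodel on an S4-frame, so not valid in S4, nor in K, T (the same frame is also a K-frame and a T-frame).
S5-tableau for the negation not (Dia not (p and (not r or p)) implies Box Dia not (p and (not r or p))):
1. not (Dia not (p and (not r or p)) implies Box Dia not (p and (not r or p))), 0
2. Dia not (p and (not r or p)), 0   [neg-implies-rule on 1]
3. not Box Dia not (p and (not r or p)), 0   [neg-implies-rule on 1]
4. not (p and (not r or p)), 1   [Dia-rule on 2: fresh world 1, 0R1]
5. not (not r or p), 1   [neg-and-rule on 4 (branches; this branch)]
6. r, 1   [neg-or-rule on 5]
7. not p, 1   [neg-or-rule on 5]
8. not Dia not (p and (not r or p)), 2   [neg-Box-rule on 3: fresh world 2, 0R2]
9. p and (not r or p), 0   [neg-Dia-rule on 8 via 2R0]
10. p, 0   [and-rule on 9]
11. not r or p, 0   [and-rule on 9]
12. p and (not r or p), 1   [neg-Dia-rule on 8 via 2R1]
13. p, 1   [and-rule on 12]
14. not r or p, 1   [and-rule on 12]
Accessibility: 0R0, 0R1, 0R2, 1R0, 1R1, 1R2, 2R0, 2R1, 2R2
Branch closes: p and not p both at 1.
Every branch closes (one shown): valid in S5.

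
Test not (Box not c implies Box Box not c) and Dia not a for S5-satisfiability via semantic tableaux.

1. not (Box not c implies Box Box not c) and Dia not a, 0
2. not (Box not c implies Box Box not c), 0   [and-rule on 1]
3. Dia not a, 0   [and-rule on 1]
4. Box not c, 0   [neg-implies-rule on 2]
5. not Box Box not c, 0   [neg-implies-rule on 2]
6. not c, 0   [Box-rule on 4 via 0R0]
7. not a, 1   [Dia-rule on 3: fresh world 1, 0R1]
8. not c, 1   [Box-rule on 4 via 0R1]
9. not Box not c, 2   [neg-Box-rule on 5: fresh world 2, 0R2]
10. not c, 2   [Box-rule on 4 via 0R2]
11. c, 3   [neg-Box-rule on 9: fresh world 3, 2R3]
12. not c, 3   [Box-rule on 4 via 0R3]
Accessibility: 0R0, 0R1, 0R2, 0R3, 1R0, 1R1, 1R2, 1R3, 2R0, 2R1, 2R2, 2R3, 3R0, 3R1, 3R2, 3R3
Branch closes: c and not c both at 3.
All branches of the tableau close; one closing branch shown above.

No, unsatisfiable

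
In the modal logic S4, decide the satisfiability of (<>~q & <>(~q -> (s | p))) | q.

Satisfiable (open branch found)

1. (<>~q & <>(~q -> (s | p))) | q, u
2. q, u
Accessibility: uRu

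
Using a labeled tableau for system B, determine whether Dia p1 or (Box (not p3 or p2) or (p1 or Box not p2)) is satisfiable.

1. Dia p1 or (Box (not p3 or p2) or (p1 or Box not p2)), u
2. Box (not p3 or p2) or (p1 or Box not p2), u
3. p1 or Box not p2, u
4. Box not p2, u
5. not p2, u
Accessibility: uRu

Satisfiable (open branch found)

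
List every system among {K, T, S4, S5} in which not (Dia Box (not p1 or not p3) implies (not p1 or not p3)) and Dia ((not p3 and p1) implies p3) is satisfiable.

K, T, S4

S5-tableau for the formula:
1. not (Dia Box (not p1 or not p3) implies (not p1 or not p3)) and Dia ((not p3 and p1) implies p3), u
2. not (Dia Box (not p1 or not p3) implies (not p1 or not p3)), u   [and-rule on 1]
3. Dia ((not p3 and p1) implies p3), u   [and-rule on 1]
4. Dia Box (not p1 or not p3), u   [neg-implies-rule on 2]
5. not (not p1 or not p3), u   [neg-implies-rule on 2]
6. p1, u   [neg-or-rule on 5]
7. p3, u   [neg-or-rule on 5]
8. (not p3 and p1) implies p3, v   [Dia-rule on 3: fresh world v, uRv]
9. not (not p3 and p1), v   [implies-rule on 8 (branches; this branch)]
10. not p1, v   [neg-and-rule on 9 (branches; this branch)]
11. Box (not p1 or not p3), w   [Dia-rule on 4: fresh world w, uRw]
12. not p1 or not p3, u   [Box-rule on 11 via wRu]
13. not p1 or not p3, v   [Box-rule on 11 via wRv]
14. not p1 or not p3, w   [Box-rule on 11 via wRw]
15. not p3, u   [or-rule on 12 (branches; this branch)]
Accessibility: uRu, uRv, uRw, vRu, vRv, vRw, wRu, wRv, wRw
Branch closes: p3 and not p3 both at u.
Every branch closes (one shown): unsatisfiable in S5.
S4-tableau for the formula:
1. not (Dia Box (not p1 or not p3) implies (not p1 or not p3)) and Dia ((not p3 and p1) implies p3), u
2. not (Dia Box (not p1 or not p3) implies (not p1 or not p3)), u   [and-rule on 1]
3. Dia ((not p3 and p1) implies p3), u   [and-rule on 1]
4. Dia Box (not p1 or not p3), u   [neg-implies-rule on 2]
5. not (not p1 or not p3), u   [neg-implies-rule on 2]
6. p1, u   [neg-or-rule on 5]
7. p3, u   [neg-or-rule on 5]
8. (not p3 and p1) implies p3, v   [Dia-rule on 3: fresh world v, uRv]
9. p3, v   [implies-rule on 8 (branches; this branch)]
10. Box (not p1 or not p3), w   [Dia-rule on 4: fresh world w, uRw]
11. not p1 or not p3, w   [Box-rule on 10 via wRw]
12. not p3, w   [or-rule on 11 (branches; this branch)]
Accessibility: uRu, uRv, uRw, vRv, wRw
Complete open branch: satisfiable in S4, hence also in K, T (this S4-model is also a K-model and a T-model).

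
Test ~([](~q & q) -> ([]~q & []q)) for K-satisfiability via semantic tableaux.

1. ~([](~q & q) -> ([]~q & []q)), 0
2. [](~q & q), 0   [~->-rule on 1]
3. ~([]~q & []q), 0   [~->-rule on 1]
4. ~[]q, 0   [~&-rule on 3 (branches; this branch)]
5. ~q, 1   [~[]-rule on 4: fresh world 1, 0R1]
6. ~q & q, 1   [[]-rule on 2 via 0R1]
7. q, 1   [&-rule on 6]
Accessibility: 0R1
Branch closes: q and ~q both at 1.
(One branch shown.) All branches close.

Unsatisfiable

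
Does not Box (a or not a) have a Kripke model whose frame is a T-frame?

No, unsatisfiable

1. not Box (a or not a), 0
2. not (a or not a), 1
3. not a, 1
4. a, 1
Accessibility: 0R0, 0R1, 1R1
Branch closes: a and not a both at 1.
(One branch shown.) All branches close.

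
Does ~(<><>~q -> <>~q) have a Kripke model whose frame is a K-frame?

1. ~(<><>~q -> <>~q), 0
2. <><>~q, 0
3. ~<>~q, 0
4. <>~q, 1
5. q, 1
6. ~q, 2
Accessibility: 0R1, 1R2

Yes, satisfiable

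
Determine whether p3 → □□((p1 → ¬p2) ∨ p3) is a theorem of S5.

No, not valid

Tableau for the negation ¬(p3 → □□((p1 → ¬p2) ∨ p3)):
1. ¬(p3 → □□((p1 → ¬p2) ∨ p3)), w0
2. p3, w0   [¬→-rule on 1]
3. ¬□□((p1 → ¬p2) ∨ p3), w0   [¬→-rule on 1]
4. ¬□((p1 → ¬p2) ∨ p3), w1   [¬□-rule on 3: fresh world w1, w0Rw1]
5. ¬((p1 → ¬p2) ∨ p3), w2   [¬□-rule on 4: fresh world w2, w1Rw2]
6. ¬(p1 → ¬p2), w2   [¬∨-rule on 5]
7. ¬p3, w2   [¬∨-rule on 5]
8. p1, w2   [¬→-rule on 6]
9. p2, w2   [¬→-rule on 6]
Accessibility: w0Rw0, w0Rw1, w0Rw2, w1Rw0, w1Rw1, w1Rw2, w2Rw0, w2Rw1, w2Rw2
The negation has an open branch (countermodel exists).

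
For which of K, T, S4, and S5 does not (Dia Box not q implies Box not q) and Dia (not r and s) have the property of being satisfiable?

K, T, S4

S4-tableau for the formula:
1. not (Dia Box not q implies Box not q) and Dia (not r and s), u
2. not (Dia Box not q implies Box not q), u
3. Dia (not r and s), u
4. Dia Box not q, u
5. not Box not q, u
6. not r and s, v
7. not r, v
8. s, v
9. Box not q, w
10. not q, w
11. q, x
Accessibility: uRu, uRv, uRw, uRx, vRv, wRw, xRx
Complete open branch: satisfiable in S4, hence also in K, T (this S4-model is also a K-model and a T-model).
S5-tableau for the formula:
1. not (Dia Box not q implies Box not q) and Dia (not r and s), u
2. not (Dia Box not q implies Box not q), u
3. Dia (not r and s), u
4. Dia Box not q, u
5. not Box not q, u
6. not r and s, v
7. not r, v
8. s, v
9. Box not q, w
10. not q, u
11. not q, v
12. not q, w
13. q, x
14. not q, x
Accessibility: uRu, uRv, uRw, uRx, vRu, vRv, vRw, vRx, wRu, wRv, wRw, wRx, xRu, xRv, xRw, xRx
Branch closes: q and not q both at x.
Every branch closes (one shown): unsatisfiable in S5.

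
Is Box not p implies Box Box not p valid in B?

Tableau for the negation not (Box not p implies Box Box not p):
1. not (Box not p implies Box Box not p), w0
2. Box not p, w0
3. not Box Box not p, w0
4. not p, w0
5. not Box not p, w1
6. not p, w1
7. p, w2
Accessibility: w0Rw0, w0Rw1, w1Rw0, w1Rw1, w1Rw2, w2Rw1, w2Rw2
The negation has an open branch (countermodel exists).

Not valid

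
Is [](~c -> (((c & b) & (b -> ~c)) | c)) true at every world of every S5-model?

Not valid

Tableau for the negation ~[](~c -> (((c & b) & (b -> ~c)) | c)):
1. ~[](~c -> (((c & b) & (b -> ~c)) | c)), 0
2. ~(~c -> (((c & b) & (b -> ~c)) | c)), 1   [~[]-rule on 1: fresh world 1, 0R1]
3. ~c, 1   [~->-rule on 2]
4. ~(((c & b) & (b -> ~c)) | c), 1   [~->-rule on 2]
5. ~((c & b) & (b -> ~c)), 1   [~|-rule on 4]
6. ~(c & b), 1   [~&-rule on 5 (branches; this branch)]
7. ~b, 1   [~&-rule on 6 (branches; this branch)]
Accessibility: 0R0, 0R1, 1R0, 1R1
The negation has an open branch (countermodel exists).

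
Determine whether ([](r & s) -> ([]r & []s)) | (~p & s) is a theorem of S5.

Yes, valid

Tableau for the negation ~(([](r & s) -> ([]r & []s)) | (~p & s)):
1. ~(([](r & s) -> ([]r & []s)) | (~p & s)), 0
2. ~([](r & s) -> ([]r & []s)), 0
3. ~(~p & s), 0
4. [](r & s), 0
5. ~([]r & []s), 0
6. r & s, 0
7. r, 0
8. s, 0
9. p, 0
10. ~[]s, 0
11. ~s, 1
12. r & s, 1
13. r, 1
14. s, 1
Accessibility: 0R0, 0R1, 1R0, 1R1
Branch closes: s and ~s both at 1.
All branches of the negation close; one closing branch shown above.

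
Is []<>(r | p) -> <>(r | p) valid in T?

Tableau for the negation ~([]<>(r | p) -> <>(r | p)):
1. ~([]<>(r | p) -> <>(r | p)), u
2. []<>(r | p), u
3. ~<>(r | p), u
4. <>(r | p), u
5. ~(r | p), u
6. ~r, u
7. ~p, u
8. r | p, v
9. <>(r | p), v
10. ~(r | p), v
11. ~r, v
12. ~p, v
13. p, v
Accessibility: uRu, uRv, vRv
Branch closes: p and ~p both at v.
All branches of the negation close; one closing branch shown above.

Valid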